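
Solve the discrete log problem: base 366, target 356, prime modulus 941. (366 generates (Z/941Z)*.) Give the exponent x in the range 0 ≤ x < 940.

Baby-step giant-step with m = ceil(sqrt(940)) = 31.
Baby table (366^j mod 941 for j=0..30):
  0:1  1:366  2:334  3:855  4:518  5:447  6:809  7:620
  8:139  9:60  10:317  11:279  12:486  13:27  14:472  15:549
  16:501  17:812  18:777  19:200  20:743  21:930  22:679  23:90
  24:5  25:889  26:729  27:511  28:708  29:353  30:281
Giant step factor: 366^(-31) ≡ 710 (mod 941).
Scan 356·710^i mod 941 for i = 0, 1, …:
  i=0: 356   i=1: 572   i=2: 549
Match at i=2, j=15: x = 2·31 + 15 = 77.

77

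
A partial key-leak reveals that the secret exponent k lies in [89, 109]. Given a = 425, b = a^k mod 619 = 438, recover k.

Compute 425^89 mod 619 = 78, then multiply by 425 repeatedly:
  425^89=78  425^90=343  425^91=310  425^92=522  425^93=248
  425^94=170  425^95=446  425^96=136  425^97=233  425^98=604
  425^99=434  425^100=607  425^101=471  425^102=238  425^103=253
  425^104=438
Found 438 at exponent 104.

104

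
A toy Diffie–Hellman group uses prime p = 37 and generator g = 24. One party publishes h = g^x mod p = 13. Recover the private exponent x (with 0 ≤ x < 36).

Successive powers of 24 modulo 37:
  24^0=1  24^1=24  24^2=21  24^3=23  24^4=34  24^5=2
  24^6=11  24^7=5  24^8=9  24^9=31  24^10=4  24^11=22
  24^12=10  24^13=18  24^14=25  24^15=8  24^16=7  24^17=20
  24^18=36  24^19=13
So 24^19 ≡ 13 (mod 37), giving x = 19.

19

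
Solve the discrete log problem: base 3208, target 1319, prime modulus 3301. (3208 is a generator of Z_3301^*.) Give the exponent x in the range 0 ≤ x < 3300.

296

Baby-step giant-step with m = ceil(sqrt(3300)) = 58.
Baby table (3208^j mod 3301 for j=0..57):
  0:1  1:3208  2:2047  3:1087  4:1240  5:215  6:3112  7:1072
  8:2635  9:2520  10:11  11:2278  12:2711  13:2054  14:436  15:2365
  16:1222  17:1889  18:2577  19:1312  20:121  21:1951  22:112  23:2788
  24:1495  25:2908  26:238  27:973  28:1939  29:1228  30:1331  31:1655
  32:1232  33:959  34:3241  35:2279  36:2618  37:800  38:1523  39:304
  40:1437  41:1700  42:348  43:646  44:2641  45:1962  46:2390  47:2198
  48:248  49:43  50:2603  51:2195  52:527  53:504  54:2643  55:1776
  56:3183  57:1071
Giant step factor: 3208^(-58) ≡ 265 (mod 3301).
Scan 1319·265^i mod 3301 for i = 0, 1, …:
  i=0: 1319   i=1: 2930   i=2: 715   i=3: 1318
  i=4: 2665   i=5: 3112
Match at i=5, j=6: x = 5·58 + 6 = 296.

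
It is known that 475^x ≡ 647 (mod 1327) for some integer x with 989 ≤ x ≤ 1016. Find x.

Compute 475^989 mod 1327 = 990, then multiply by 475 repeatedly:
  475^989=990  475^990=492  475^991=148  475^992=1296  475^993=1199
  475^994=242  475^995=828  475^996=508  475^997=1113  475^998=529
  475^999=472  475^1000=1264  475^1001=596  475^1002=449  475^1003=955
  475^1004=1118  475^1005=250  475^1006=647
Found 647 at exponent 1006.

1006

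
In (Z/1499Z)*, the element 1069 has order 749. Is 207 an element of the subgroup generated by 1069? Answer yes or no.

no

207 ∈ ⟨1069⟩ iff 207^749 ≡ 1 (mod 1499), since |⟨1069⟩| = 749.
207^749 mod 1499 = 1498.
Since 1498 ≠ 1, 207 does not lie in the subgroup.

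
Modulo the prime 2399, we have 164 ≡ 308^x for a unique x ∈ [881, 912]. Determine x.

898

Compute 308^881 mod 2399 = 2096, then multiply by 308 repeatedly:
  308^881=2096  308^882=237  308^883=1026  308^884=1739  308^885=635
  308^886=1261  308^887=2149  308^888=2167  308^889=514  308^890=2377
  308^891=421  308^892=122  308^893=1591  308^894=632  308^895=337
  308^896=639  308^897=94  308^898=164
Found 164 at exponent 898.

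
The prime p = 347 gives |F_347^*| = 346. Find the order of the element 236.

173

The order of 236 must divide p − 1 = 346 = 2 · 173.
Divisors: 1, 2, 173, 346.
Check each in increasing order: 236^1 ≡ 236;  236^2 ≡ 176;  236^173 ≡ 1.
Smallest exponent giving 1 is 173.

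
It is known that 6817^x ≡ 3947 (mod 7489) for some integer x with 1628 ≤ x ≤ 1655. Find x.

1628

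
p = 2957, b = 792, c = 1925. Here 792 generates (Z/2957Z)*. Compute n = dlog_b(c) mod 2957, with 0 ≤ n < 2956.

1091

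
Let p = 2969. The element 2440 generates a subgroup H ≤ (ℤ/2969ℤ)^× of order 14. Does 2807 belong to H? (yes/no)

no

2807 ∈ ⟨2440⟩ iff 2807^14 ≡ 1 (mod 2969), since |⟨2440⟩| = 14.
2807^14 mod 2969 = 160.
Since 160 ≠ 1, 2807 does not lie in the subgroup.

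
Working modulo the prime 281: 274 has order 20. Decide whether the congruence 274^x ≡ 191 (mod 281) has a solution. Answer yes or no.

yes

⟨274⟩ has order 20; its elements mod 281 are {1, 7, 40, 49, 53, 62, 68, 86, 90, 128, 153, 191, 195, 213, 219, 228, 232, 241, 274, 280}.
191 is in this set.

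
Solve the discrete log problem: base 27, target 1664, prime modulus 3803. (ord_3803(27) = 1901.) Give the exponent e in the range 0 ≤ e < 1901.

1895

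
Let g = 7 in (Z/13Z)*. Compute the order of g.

The order of 7 must divide p − 1 = 12 = 2^2 · 3.
Divisors: 1, 2, 3, 4, 6, 12.
Check each in increasing order: 7^1 ≡ 7;  7^2 ≡ 10;  7^3 ≡ 5;  7^4 ≡ 9;  7^6 ≡ 12;  7^12 ≡ 1.
Smallest exponent giving 1 is 12.

12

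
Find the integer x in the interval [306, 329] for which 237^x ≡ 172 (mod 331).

Compute 237^306 mod 331 = 68, then multiply by 237 repeatedly:
  237^306=68  237^307=228  237^308=83  237^309=142  237^310=223
  237^311=222  237^312=316  237^313=86  237^314=191  237^315=251
  237^316=238  237^317=136  237^318=125  237^319=166  237^320=284
  237^321=115  237^322=113  237^323=301  237^324=172
Found 172 at exponent 324.

324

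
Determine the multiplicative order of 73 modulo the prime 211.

21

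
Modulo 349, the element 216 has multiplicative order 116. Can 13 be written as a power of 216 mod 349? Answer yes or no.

no

13 ∈ ⟨216⟩ iff 13^116 ≡ 1 (mod 349), since |⟨216⟩| = 116.
13^116 mod 349 = 226.
Since 226 ≠ 1, 13 does not lie in the subgroup.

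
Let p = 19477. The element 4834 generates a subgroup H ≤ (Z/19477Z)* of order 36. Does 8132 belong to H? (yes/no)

8132 ∈ ⟨4834⟩ iff 8132^36 ≡ 1 (mod 19477), since |⟨4834⟩| = 36.
8132^36 mod 19477 = 18282.
Since 18282 ≠ 1, 8132 does not lie in the subgroup.

no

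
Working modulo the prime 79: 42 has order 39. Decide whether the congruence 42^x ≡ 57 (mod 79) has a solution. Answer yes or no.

57 ∈ ⟨42⟩ iff 57^39 ≡ 1 (mod 79), since |⟨42⟩| = 39.
57^39 mod 79 = 78.
Since 78 ≠ 1, 57 does not lie in the subgroup.

no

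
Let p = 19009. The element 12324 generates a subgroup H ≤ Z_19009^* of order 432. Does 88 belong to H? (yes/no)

88 ∈ ⟨12324⟩ iff 88^432 ≡ 1 (mod 19009), since |⟨12324⟩| = 432.
88^432 mod 19009 = 1.
Since 1 = 1, 88 lies in the subgroup.

yes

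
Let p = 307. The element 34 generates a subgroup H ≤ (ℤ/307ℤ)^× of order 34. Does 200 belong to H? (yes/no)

200 ∈ ⟨34⟩ iff 200^34 ≡ 1 (mod 307), since |⟨34⟩| = 34.
200^34 mod 307 = 93.
Since 93 ≠ 1, 200 does not lie in the subgroup.

no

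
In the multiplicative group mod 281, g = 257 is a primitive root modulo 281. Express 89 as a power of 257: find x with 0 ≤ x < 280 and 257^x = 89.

Baby-step giant-step with m = ceil(sqrt(280)) = 17.
Baby table (257^j mod 281 for j=0..16):
  0:1  1:257  2:14  3:226  4:196  5:73  6:215  7:179
  8:200  9:258  10:271  11:240  12:141  13:269  14:7  15:113
  16:98
Giant step factor: 257^(-17) ≡ 154 (mod 281).
Scan 89·154^i mod 281 for i = 0, 1, …:
  i=0: 89   i=1: 218   i=2: 133   i=3: 250
  i=4: 3   i=5: 181   i=6: 55   i=7: 40
  i=8: 259   i=9: 265     …   i=13: 211
  i=14: 179
Match at i=14, j=7: x = 14·17 + 7 = 245.

245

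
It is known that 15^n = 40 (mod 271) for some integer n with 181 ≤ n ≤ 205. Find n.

196

Compute 15^181 mod 271 = 107, then multiply by 15 repeatedly:
  15^181=107  15^182=250  15^183=227  15^184=153  15^185=127
  15^186=8  15^187=120  15^188=174  15^189=171  15^190=126
  15^191=264  15^192=166  15^193=51  15^194=223  15^195=93
  15^196=40
Found 40 at exponent 196.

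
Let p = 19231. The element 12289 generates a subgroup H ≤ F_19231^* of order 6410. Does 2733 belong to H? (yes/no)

yes

2733 ∈ ⟨12289⟩ iff 2733^6410 ≡ 1 (mod 19231), since |⟨12289⟩| = 6410.
2733^6410 mod 19231 = 1.
Since 1 = 1, 2733 lies in the subgroup.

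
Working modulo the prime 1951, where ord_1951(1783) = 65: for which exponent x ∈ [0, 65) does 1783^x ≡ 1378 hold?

47

Baby-step giant-step with m = ceil(sqrt(65)) = 9.
Baby table (1783^j mod 1951 for j=0..8):
  0:1  1:1783  2:910  3:1249  4:876  5:1108  6:1152  7:1564
  8:633
Giant step factor: 1783^(-9) ≡ 1480 (mod 1951).
Scan 1378·1480^i mod 1951 for i = 0, 1, …:
  i=0: 1378   i=1: 645   i=2: 561   i=3: 1105
  i=4: 462   i=5: 910
Match at i=5, j=2: x = 5·9 + 2 = 47.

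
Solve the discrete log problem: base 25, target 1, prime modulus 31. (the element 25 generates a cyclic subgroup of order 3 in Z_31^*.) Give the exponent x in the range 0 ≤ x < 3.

0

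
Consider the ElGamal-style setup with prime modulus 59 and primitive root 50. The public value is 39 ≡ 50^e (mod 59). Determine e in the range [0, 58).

Baby-step giant-step with m = ceil(sqrt(58)) = 8.
Baby table (50^j mod 59 for j=0..7):
  0:1  1:50  2:22  3:38  4:12  5:10  6:28  7:43
Giant step factor: 50^(-8) ≡ 25 (mod 59).
Scan 39·25^i mod 59 for i = 0, 1, …:
  i=0: 39   i=1: 31   i=2: 8   i=3: 23
  i=4: 44   i=5: 38
Match at i=5, j=3: e = 5·8 + 3 = 43.

43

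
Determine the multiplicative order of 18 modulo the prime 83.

82

The order of 18 must divide p − 1 = 82 = 2 · 41.
Divisors: 1, 2, 41, 82.
Check each in increasing order: 18^1 ≡ 18;  18^2 ≡ 75;  18^41 ≡ 82;  18^82 ≡ 1.
Smallest exponent giving 1 is 82.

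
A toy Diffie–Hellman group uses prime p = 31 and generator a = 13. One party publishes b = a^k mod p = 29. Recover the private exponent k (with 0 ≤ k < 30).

9

Successive powers of 13 modulo 31:
  13^0=1  13^1=13  13^2=14  13^3=27  13^4=10  13^5=6
  13^6=16  13^7=22  13^8=7  13^9=29
So 13^9 ≡ 29 (mod 31), giving k = 9.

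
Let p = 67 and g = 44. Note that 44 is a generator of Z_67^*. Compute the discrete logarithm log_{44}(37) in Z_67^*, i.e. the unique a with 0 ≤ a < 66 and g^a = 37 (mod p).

22

Successive powers of 44 modulo 67:
  44^0=1  44^1=44  44^2=60  44^3=27  44^4=49  44^5=12
  44^6=59  44^7=50  44^8=56  44^9=52  44^10=10  44^11=38
  44^12=64  44^13=2  44^14=21  44^15=53  44^16=54  44^17=31
  44^18=24  44^19=51  44^20=33  44^21=45  44^22=37
So 44^22 ≡ 37 (mod 67), giving a = 22.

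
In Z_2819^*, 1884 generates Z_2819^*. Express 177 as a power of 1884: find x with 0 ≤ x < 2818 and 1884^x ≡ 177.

1851

Baby-step giant-step with m = ceil(sqrt(2818)) = 54.
Baby table (1884^j mod 2819 for j=0..53):
  0:1  1:1884  2:335  3:2503  4:2284  5:1262  6:1191  7:2739
  8:1506  9:1390  10:2728  11:515  12:524  13:566  14:762  15:737
  16:1560  17:1642  18:1085  19:365  20:2643  21:1058  22:239  23:2055
  24:1133  25:589  26:1809  27:2804  28:2749  29:613  30:1921  31:2387
  32:803  33:1868  34:1200  35:2781  36:1702  37:1365  38:732  39:597
  40:2786  41:2665  42:221  43:1971  44:741  45:639  46:163  47:2640
  48:1044  49:2053  50:184  51:2738  52:2441  53:1055
Giant step factor: 1884^(-54) ≡ 1516 (mod 2819).
Scan 177·1516^i mod 2819 for i = 0, 1, …:
  i=0: 177   i=1: 527   i=2: 1155   i=3: 381
  i=4: 2520   i=5: 575   i=6: 629   i=7: 742
  i=8: 91   i=9: 2644     …   i=33: 2323
  i=34: 737
Match at i=34, j=15: x = 34·54 + 15 = 1851.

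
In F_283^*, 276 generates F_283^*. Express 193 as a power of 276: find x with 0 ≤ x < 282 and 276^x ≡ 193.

Baby-step giant-step with m = ceil(sqrt(282)) = 17.
Baby table (276^j mod 283 for j=0..16):
  0:1  1:276  2:49  3:223  4:137  5:173  6:204  7:270
  8:91  9:212  10:214  11:200  12:15  13:178  14:169  15:232
  16:74
Giant step factor: 276^(-17) ≡ 171 (mod 283).
Scan 193·171^i mod 283 for i = 0, 1, …:
  i=0: 193   i=1: 175   i=2: 210   i=3: 252
  i=4: 76   i=5: 261   i=6: 200
Match at i=6, j=11: x = 6·17 + 11 = 113.

113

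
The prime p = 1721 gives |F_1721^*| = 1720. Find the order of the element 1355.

40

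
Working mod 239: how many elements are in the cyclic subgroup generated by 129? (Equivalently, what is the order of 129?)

238

The order of 129 must divide p − 1 = 238 = 2 · 7 · 17.
Divisors: 1, 2, 7, 14, 17, 34, 119, 238.
Check each in increasing order: 129^1 ≡ 129;  129^2 ≡ 150;  129^7 ≡ 172;  129^14 ≡ 187;  129^17 ≡ 229;  129^34 ≡ 100;  129^119 ≡ 238;  129^238 ≡ 1.
Smallest exponent giving 1 is 238.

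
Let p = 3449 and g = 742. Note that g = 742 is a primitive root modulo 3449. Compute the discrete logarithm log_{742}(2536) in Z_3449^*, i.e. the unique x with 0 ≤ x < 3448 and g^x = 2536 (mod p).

Baby-step giant-step with m = ceil(sqrt(3448)) = 59.
Baby table (742^j mod 3449 for j=0..58):
  0:1  1:742  2:2173  3:1683  4:248  5:1219  6:860  7:55
  8:2871  9:2249  10:2891  11:3293  12:1514  13:2463  14:3025  15:2700
  16:2980  17:351  18:1767  19:494  20:954  21:823  22:193  23:1797
  24:2060  25:613  26:3027  27:735  28:428  29:268  30:2263  31:2932
  32:2674  33:933  34:2486  35:2846  36:944  37:301  38:2606  39:2212
  40:3029  41:2219  42:1325  43:185  44:2759  45:1921  46:945  47:1043
  48:1330  49:446  50:3277  51:3438  52:2185  53:240  54:2181  55:721
  56:387  57:887  58:2844
Giant step factor: 742^(-59) ≡ 3251 (mod 3449).
Scan 2536·3251^i mod 3449 for i = 0, 1, …:
  i=0: 2536   i=1: 1426   i=2: 470   i=3: 63
  i=4: 1322   i=5: 368   i=6: 3014   i=7: 3354
  i=8: 1565   i=9: 540     …   i=38: 1294
  i=39: 2463
Match at i=39, j=13: x = 39·59 + 13 = 2314.

2314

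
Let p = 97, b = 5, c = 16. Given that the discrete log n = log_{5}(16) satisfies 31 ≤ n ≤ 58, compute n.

Compute 5^31 mod 97 = 7, then multiply by 5 repeatedly:
  5^31=7  5^32=35  5^33=78  5^34=2  5^35=10
  5^36=50  5^37=56  5^38=86  5^39=42  5^40=16
Found 16 at exponent 40.

40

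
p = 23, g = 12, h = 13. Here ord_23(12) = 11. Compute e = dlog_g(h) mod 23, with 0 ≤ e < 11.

Successive powers of 12 modulo 23:
  12^0=1  12^1=12  12^2=6  12^3=3  12^4=13
So 12^4 ≡ 13 (mod 23), giving e = 4.

4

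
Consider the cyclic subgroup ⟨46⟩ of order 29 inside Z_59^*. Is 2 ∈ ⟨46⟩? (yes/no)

no

2 ∈ ⟨46⟩ iff 2^29 ≡ 1 (mod 59), since |⟨46⟩| = 29.
2^29 mod 59 = 58.
Since 58 ≠ 1, 2 does not lie in the subgroup.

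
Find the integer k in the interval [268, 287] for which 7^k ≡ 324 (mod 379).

Compute 7^268 mod 379 = 219, then multiply by 7 repeatedly:
  7^268=219  7^269=17  7^270=119  7^271=75  7^272=146
  7^273=264  7^274=332  7^275=50  7^276=350  7^277=176
  7^278=95  7^279=286  7^280=107  7^281=370  7^282=316
  7^283=317  7^284=324
Found 324 at exponent 284.

284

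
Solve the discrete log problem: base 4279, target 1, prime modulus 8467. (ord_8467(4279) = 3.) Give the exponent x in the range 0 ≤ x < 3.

0

Successive powers of 4279 modulo 8467:
  4279^0=1
So 4279^0 ≡ 1 (mod 8467), giving x = 0.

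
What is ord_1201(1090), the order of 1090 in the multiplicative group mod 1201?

80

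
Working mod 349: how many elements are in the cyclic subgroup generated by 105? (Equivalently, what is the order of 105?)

The order of 105 must divide p − 1 = 348 = 2^2 · 3 · 29.
Divisors: 1, 2, 3, 4, 6, 12, 29, 58, 87, 116, 174, 348.
Check each in increasing order: 105^1 ≡ 105;  105^2 ≡ 206;  105^3 ≡ 341;  105^4 ≡ 207;  105^6 ≡ 64;  105^12 ≡ 257;  105^29 ≡ 160;  105^58 ≡ 123;  105^87 ≡ 136;  105^116 ≡ 122;  105^174 ≡ 348;  105^348 ≡ 1.
Smallest exponent giving 1 is 348.

348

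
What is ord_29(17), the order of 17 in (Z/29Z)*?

4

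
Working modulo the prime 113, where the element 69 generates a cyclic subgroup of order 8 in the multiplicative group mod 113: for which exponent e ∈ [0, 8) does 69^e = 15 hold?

2

Successive powers of 69 modulo 113:
  69^0=1  69^1=69  69^2=15
So 69^2 ≡ 15 (mod 113), giving e = 2.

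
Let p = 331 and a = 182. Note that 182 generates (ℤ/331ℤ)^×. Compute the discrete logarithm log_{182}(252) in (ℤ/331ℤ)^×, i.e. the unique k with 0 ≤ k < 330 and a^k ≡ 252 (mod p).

Baby-step giant-step with m = ceil(sqrt(330)) = 19.
Baby table (182^j mod 331 for j=0..18):
  0:1  1:182  2:24  3:65  4:245  5:236  6:253  7:37
  8:114  9:226  10:88  11:128  12:126  13:93  14:45  15:246
  16:87  17:277  18:102
Giant step factor: 182^(-19) ≡ 201 (mod 331).
Scan 252·201^i mod 331 for i = 0, 1, …:
  i=0: 252   i=1: 9   i=2: 154   i=3: 171
  i=4: 278   i=5: 270   i=6: 317   i=7: 165
  i=8: 65
Match at i=8, j=3: k = 8·19 + 3 = 155.

155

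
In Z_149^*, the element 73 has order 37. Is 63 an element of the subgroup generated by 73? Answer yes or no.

yes

63 ∈ ⟨73⟩ iff 63^37 ≡ 1 (mod 149), since |⟨73⟩| = 37.
63^37 mod 149 = 1.
Since 1 = 1, 63 lies in the subgroup.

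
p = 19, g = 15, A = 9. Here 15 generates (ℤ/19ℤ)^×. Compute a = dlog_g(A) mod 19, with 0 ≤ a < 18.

4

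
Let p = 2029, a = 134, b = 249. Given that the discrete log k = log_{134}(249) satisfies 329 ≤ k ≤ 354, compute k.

330

Compute 134^329 mod 2029 = 17, then multiply by 134 repeatedly:
  134^329=17  134^330=249
Found 249 at exponent 330.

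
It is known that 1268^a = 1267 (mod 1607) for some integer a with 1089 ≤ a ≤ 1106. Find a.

1094

Compute 1268^1089 mod 1607 = 234, then multiply by 1268 repeatedly:
  1268^1089=234  1268^1090=1024  1268^1091=1583  1268^1092=101  1268^1093=1115
  1268^1094=1267
Found 1267 at exponent 1094.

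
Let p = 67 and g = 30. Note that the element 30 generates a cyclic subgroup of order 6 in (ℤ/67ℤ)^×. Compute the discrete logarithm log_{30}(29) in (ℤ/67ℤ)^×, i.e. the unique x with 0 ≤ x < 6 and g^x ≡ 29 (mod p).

2

Successive powers of 30 modulo 67:
  30^0=1  30^1=30  30^2=29
So 30^2 ≡ 29 (mod 67), giving x = 2.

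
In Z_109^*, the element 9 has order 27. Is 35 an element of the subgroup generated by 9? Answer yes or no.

35 ∈ ⟨9⟩ iff 35^27 ≡ 1 (mod 109), since |⟨9⟩| = 27.
35^27 mod 109 = 1.
Since 1 = 1, 35 lies in the subgroup.

yes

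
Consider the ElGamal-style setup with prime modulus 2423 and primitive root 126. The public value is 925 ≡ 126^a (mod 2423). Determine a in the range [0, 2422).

1821

Baby-step giant-step with m = ceil(sqrt(2422)) = 50.
Baby table (126^j mod 2423 for j=0..49):
  0:1  1:126  2:1338  3:1401  4:2070  5:1559  6:171  7:2162
  8:1036  9:2117  10:212  11:59  12:165  13:1406  14:277  15:980
  16:2330  17:397  18:1562  19:549  20:1330  21:393  22:1058  23:43
  24:572  25:1805  26:2091  27:1782  28:1616  29:84  30:892  31:934
  32:1380  33:1847  34:114  35:2249  36:2306  37:2219  38:949  39:847
  40:110  41:1745  42:1800  43:1461  44:2361  45:1880  46:1849  47:366
  48:79  49:262
Giant step factor: 126^(-50) ≡ 2202 (mod 2423).
Scan 925·2202^i mod 2423 for i = 0, 1, …:
  i=0: 925   i=1: 1530   i=2: 1090   i=3: 1410
  i=4: 957   i=5: 1727   i=6: 1167   i=7: 1354
  i=8: 1218   i=9: 2198     …   i=35: 974
  i=36: 393
Match at i=36, j=21: a = 36·50 + 21 = 1821.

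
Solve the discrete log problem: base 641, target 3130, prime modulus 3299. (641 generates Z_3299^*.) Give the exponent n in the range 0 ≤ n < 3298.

2969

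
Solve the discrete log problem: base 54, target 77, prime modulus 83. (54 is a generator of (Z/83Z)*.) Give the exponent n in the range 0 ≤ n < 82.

Successive powers of 54 modulo 83:
  54^0=1  54^1=54  54^2=11  54^3=13  54^4=38  54^5=60
  54^6=3  54^7=79  54^8=33  54^9=39  54^10=31  54^11=14
  54^12=9  54^13=71  54^14=16  54^15=34  54^16=10  54^17=42
  54^18=27  54^19=47  54^20=48  54^21=19  54^22=30  54^23=43
  54^24=81  54^25=58  54^26=61  54^27=57  54^28=7  54^29=46
  54^30=77
So 54^30 ≡ 77 (mod 83), giving n = 30.

30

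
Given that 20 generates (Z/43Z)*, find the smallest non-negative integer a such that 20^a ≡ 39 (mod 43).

Successive powers of 20 modulo 43:
  20^0=1  20^1=20  20^2=13  20^3=2  20^4=40  20^5=26
  20^6=4  20^7=37  20^8=9  20^9=8  20^10=31  20^11=18
  20^12=16  20^13=19  20^14=36  20^15=32  20^16=38  20^17=29
  20^18=21  20^19=33  20^20=15  20^21=42  20^22=23  20^23=30
  20^24=41  20^25=3  20^26=17  20^27=39
So 20^27 ≡ 39 (mod 43), giving a = 27.

27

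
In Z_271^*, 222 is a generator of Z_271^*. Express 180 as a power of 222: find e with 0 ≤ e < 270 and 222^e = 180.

128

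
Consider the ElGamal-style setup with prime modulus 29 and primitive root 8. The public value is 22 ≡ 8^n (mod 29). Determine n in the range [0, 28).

18

Successive powers of 8 modulo 29:
  8^0=1  8^1=8  8^2=6  8^3=19  8^4=7  8^5=27
  8^6=13  8^7=17  8^8=20  8^9=15  8^10=4  8^11=3
  8^12=24  8^13=18  8^14=28  8^15=21  8^16=23  8^17=10
  8^18=22
So 8^18 ≡ 22 (mod 29), giving n = 18.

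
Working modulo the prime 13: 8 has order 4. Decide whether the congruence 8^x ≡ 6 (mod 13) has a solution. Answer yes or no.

no

⟨8⟩ has order 4; its elements mod 13 are {1, 5, 8, 12}.
6 is not in this set.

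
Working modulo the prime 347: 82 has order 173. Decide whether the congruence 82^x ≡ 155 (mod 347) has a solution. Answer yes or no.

no

155 ∈ ⟨82⟩ iff 155^173 ≡ 1 (mod 347), since |⟨82⟩| = 173.
155^173 mod 347 = 346.
Since 346 ≠ 1, 155 does not lie in the subgroup.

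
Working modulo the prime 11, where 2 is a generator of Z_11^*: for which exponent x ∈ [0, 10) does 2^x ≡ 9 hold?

6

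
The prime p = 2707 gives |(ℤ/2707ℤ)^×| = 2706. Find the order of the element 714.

1353

The order of 714 must divide p − 1 = 2706 = 2 · 3 · 11 · 41.
Divisors: 1, 2, 3, 6, 11, 22, 33, 41, 66, 82, 123, 246, 451, 902, 1353, 2706.
Check each in increasing order: 714^1 ≡ 714;  714^2 ≡ 880;  714^3 ≡ 296;  714^6 ≡ 992;  714^11 ≡ 2182;  714^22 ≡ 2218;  714^33 ≡ 2267;  714^41 ≡ 1951;  714^66 ≡ 1403;  714^82 ≡ 359;  714^123 ≡ 2003;  714^246 ≡ 235;  714^451 ≡ 1327;  714^902 ≡ 1379;  714^1353 ≡ 1.
Smallest exponent giving 1 is 1353.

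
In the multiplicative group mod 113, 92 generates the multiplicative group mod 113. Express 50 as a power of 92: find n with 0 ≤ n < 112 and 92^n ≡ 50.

Baby-step giant-step with m = ceil(sqrt(112)) = 11.
Baby table (92^j mod 113 for j=0..10):
  0:1  1:92  2:102  3:5  4:8  5:58  6:25  7:40
  8:64  9:12  10:87
Giant step factor: 92^(-11) ≡ 107 (mod 113).
Scan 50·107^i mod 113 for i = 0, 1, …:
  i=0: 50   i=1: 39   i=2: 105   i=3: 48
  i=4: 51   i=5: 33   i=6: 28   i=7: 58
Match at i=7, j=5: n = 7·11 + 5 = 82.

82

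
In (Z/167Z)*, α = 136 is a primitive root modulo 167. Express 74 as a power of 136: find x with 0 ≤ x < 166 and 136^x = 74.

133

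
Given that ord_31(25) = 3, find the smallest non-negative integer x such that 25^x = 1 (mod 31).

0

Successive powers of 25 modulo 31:
  25^0=1
So 25^0 ≡ 1 (mod 31), giving x = 0.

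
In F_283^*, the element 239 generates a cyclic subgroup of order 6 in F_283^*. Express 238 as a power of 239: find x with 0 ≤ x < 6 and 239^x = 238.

2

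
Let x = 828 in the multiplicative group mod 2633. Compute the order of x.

2632

The order of 828 must divide p − 1 = 2632 = 2^3 · 7 · 47.
Divisors: 1, 2, 4, 7, 8, 14, 28, 47, 56, 94, 188, 329, 376, 658, 1316, 2632.
Check each in increasing order: 828^1 ≡ 828;  828^2 ≡ 1004;  828^4 ≡ 2210;  828^7 ≡ 73;  828^8 ≡ 2518;  828^14 ≡ 63;  828^28 ≡ 1336;  828^47 ≡ 2207;  828^56 ≡ 2355;  828^94 ≡ 2432;  828^188 ≡ 906;  828^329 ≡ 1077;  828^376 ≡ 1973;  828^658 ≡ 1409;  828^1316 ≡ 2632;  828^2632 ≡ 1.
Smallest exponent giving 1 is 2632.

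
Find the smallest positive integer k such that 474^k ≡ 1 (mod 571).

The order of 474 must divide p − 1 = 570 = 2 · 3 · 5 · 19.
Divisors: 1, 2, 3, 5, 6, 10, 15, 19, 30, 38, 57, 95, 114, 190, 285, 570.
Check each in increasing order: 474^1 ≡ 474;  474^2 ≡ 273;  474^3 ≡ 356;  474^5 ≡ 118;  474^6 ≡ 545;  474^10 ≡ 220;  474^15 ≡ 265;  474^19 ≡ 437;  474^30 ≡ 563;  474^38 ≡ 255;  474^57 ≡ 90;  474^95 ≡ 110;  474^114 ≡ 106;  474^190 ≡ 109;  474^285 ≡ 570;  474^570 ≡ 1.
Smallest exponent giving 1 is 570.

570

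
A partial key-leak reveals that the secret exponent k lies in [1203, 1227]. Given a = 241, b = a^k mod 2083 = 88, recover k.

1210

Compute 241^1203 mod 2083 = 1446, then multiply by 241 repeatedly:
  241^1203=1446  241^1204=625  241^1205=649  241^1206=184  241^1207=601
  241^1208=1114  241^1209=1850  241^1210=88
Found 88 at exponent 1210.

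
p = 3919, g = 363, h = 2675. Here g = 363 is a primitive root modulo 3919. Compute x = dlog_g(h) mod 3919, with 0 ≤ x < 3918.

1756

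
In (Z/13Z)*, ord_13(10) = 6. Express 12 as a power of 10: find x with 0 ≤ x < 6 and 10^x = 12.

3

Successive powers of 10 modulo 13:
  10^0=1  10^1=10  10^2=9  10^3=12
So 10^3 ≡ 12 (mod 13), giving x = 3.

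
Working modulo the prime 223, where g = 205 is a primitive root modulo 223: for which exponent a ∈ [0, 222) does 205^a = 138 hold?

Baby-step giant-step with m = ceil(sqrt(222)) = 15.
Baby table (205^j mod 223 for j=0..14):
  0:1  1:205  2:101  3:189  4:166  5:134  6:41  7:154
  8:127  9:167  10:116  11:142  12:120  13:70  14:78
Giant step factor: 205^(-15) ≡ 125 (mod 223).
Scan 138·125^i mod 223 for i = 0, 1, …:
  i=0: 138   i=1: 79   i=2: 63   i=3: 70
Match at i=3, j=13: a = 3·15 + 13 = 58.

58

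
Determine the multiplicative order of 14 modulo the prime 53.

The order of 14 must divide p − 1 = 52 = 2^2 · 13.
Divisors: 1, 2, 4, 13, 26, 52.
Check each in increasing order: 14^1 ≡ 14;  14^2 ≡ 37;  14^4 ≡ 44;  14^13 ≡ 23;  14^26 ≡ 52;  14^52 ≡ 1.
Smallest exponent giving 1 is 52.

52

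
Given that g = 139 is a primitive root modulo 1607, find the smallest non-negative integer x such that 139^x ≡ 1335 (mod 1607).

Baby-step giant-step with m = ceil(sqrt(1606)) = 41.
Baby table (139^j mod 1607 for j=0..40):
  0:1  1:139  2:37  3:322  4:1369  5:665  6:836  7:500
  8:399  9:823  10:300  11:1525  12:1458  13:180  14:915  15:232
  16:108  17:549  18:782  19:1029  20:8  21:1112  22:296  23:969
  24:1310  25:499  26:260  27:786  28:1585  29:156  30:793  31:951
  32:415  33:1440  34:892  35:249  36:864  37:1178  38:1435  39:197
  40:64
Giant step factor: 139^(-41) ≡ 545 (mod 1607).
Scan 1335·545^i mod 1607 for i = 0, 1, …:
  i=0: 1335   i=1: 1211   i=2: 1125   i=3: 858
  i=4: 1580   i=5: 1355   i=6: 862   i=7: 546
  i=8: 275   i=9: 424     …   i=35: 935
  i=36: 156
Match at i=36, j=29: x = 36·41 + 29 = 1505.

1505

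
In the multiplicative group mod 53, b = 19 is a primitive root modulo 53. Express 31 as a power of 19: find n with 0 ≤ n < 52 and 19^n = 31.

29

Successive powers of 19 modulo 53:
  19^0=1  19^1=19  19^2=43  19^3=22  19^4=47  19^5=45
  19^6=7  19^7=27  19^8=36  19^9=48  19^10=11  19^11=50
  19^12=49  19^13=30  19^14=40  19^15=18  19^16=24  19^17=32
  19^18=25  19^19=51  19^20=15  19^21=20  19^22=9  19^23=12
  19^24=16  19^25=39  19^26=52  19^27=34  19^28=10  19^29=31
So 19^29 ≡ 31 (mod 53), giving n = 29.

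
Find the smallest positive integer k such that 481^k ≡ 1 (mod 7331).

1466

The order of 481 must divide p − 1 = 7330 = 2 · 5 · 733.
Divisors: 1, 2, 5, 10, 733, 1466, 3665, 7330.
Check each in increasing order: 481^1 ≡ 481;  481^2 ≡ 4100;  481^5 ≡ 846;  481^10 ≡ 4609;  481^733 ≡ 7330;  481^1466 ≡ 1.
Smallest exponent giving 1 is 1466.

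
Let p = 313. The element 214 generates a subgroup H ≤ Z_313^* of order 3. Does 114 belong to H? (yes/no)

⟨214⟩ has order 3; its elements mod 313 are {1, 98, 214}.
114 is not in this set.

no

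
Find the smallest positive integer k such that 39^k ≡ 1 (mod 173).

172

The order of 39 must divide p − 1 = 172 = 2^2 · 43.
Divisors: 1, 2, 4, 43, 86, 172.
Check each in increasing order: 39^1 ≡ 39;  39^2 ≡ 137;  39^4 ≡ 85;  39^43 ≡ 80;  39^86 ≡ 172;  39^172 ≡ 1.
Smallest exponent giving 1 is 172.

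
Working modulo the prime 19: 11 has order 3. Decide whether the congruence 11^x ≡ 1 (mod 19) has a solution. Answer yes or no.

yes

1 ∈ ⟨11⟩ iff 1^3 ≡ 1 (mod 19), since |⟨11⟩| = 3.
1^3 mod 19 = 1.
Since 1 = 1, 1 lies in the subgroup.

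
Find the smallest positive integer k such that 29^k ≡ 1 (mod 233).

58

The order of 29 must divide p − 1 = 232 = 2^3 · 29.
Divisors: 1, 2, 4, 8, 29, 58, 116, 232.
Check each in increasing order: 29^1 ≡ 29;  29^2 ≡ 142;  29^4 ≡ 126;  29^8 ≡ 32;  29^29 ≡ 232;  29^58 ≡ 1.
Smallest exponent giving 1 is 58.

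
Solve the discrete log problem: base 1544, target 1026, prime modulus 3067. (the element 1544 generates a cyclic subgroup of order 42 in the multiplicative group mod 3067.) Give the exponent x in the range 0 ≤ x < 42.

8

Successive powers of 1544 modulo 3067:
  1544^0=1  1544^1=1544  1544^2=877  1544^3=1541  1544^4=2379  1544^5=1977
  1544^6=823  1544^7=974  1544^8=1026
So 1544^8 ≡ 1026 (mod 3067), giving x = 8.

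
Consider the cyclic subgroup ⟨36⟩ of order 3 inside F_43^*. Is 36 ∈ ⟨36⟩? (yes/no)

yes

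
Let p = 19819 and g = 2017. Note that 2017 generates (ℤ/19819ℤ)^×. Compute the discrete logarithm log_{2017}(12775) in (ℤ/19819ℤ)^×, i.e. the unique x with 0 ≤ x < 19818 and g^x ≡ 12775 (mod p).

Baby-step giant-step with m = ceil(sqrt(19818)) = 141.
Baby table (2017^j mod 19819 for j=0..140):
  0:1  1:2017  2:5394  3:18886  4:944  5:1424  6:18272  7:11103
  8:19100  9:16383  10:6238  11:16800  12:14929  13:6732  14:2429  15:4000
  16:1667  17:12928  18:13791  19:10390  20:7947  21:15347  22:17440  23:17574
  24:10386  25:19698  26:13590  27:1353  28:13798  29:4690  30:6067  31:8816
  32:4229  33:7723  34:19376  35:18143  36:8557  37:16939  38:17826  39:3376
  40:11475  41:16302  42:1413  43:15904  44:11226  45:9544  46:5999  47:10393
  48:13998  49:11710  50:14641  51:587  52:14658  53:15057  54:7261  55:19015
  56:3490  57:3585  58:16829  59:13965  60:4606  61:15010  62:11557  63:3325
  64:7703  65:18674  66:9358  67:7398  68:17878  69:9165  70:14497  71:7424
  72:10863  73:10676  74:10058  75:12149  76:8249  77:10092  78:1451  79:13274
  80:18008  81:13728  82:2233  83:5048  84:14669  85:17425  86:7138  87:8752
  88:13874  89:19249  90:19631  91:17184  92:16516  93:16852  94:899  95:9754
  96:13370  97:13450  98:16258  99:11760  100:16396  101:12640  102:7646  103:2800
  104:19004  105:1122  106:3708  107:7273  108:3581  109:8761  110:12208  111:8338
  112:11234  113:5861  114:9513  115:2929  116:1731  117:3283  118:2265  119:10135
  120:8906  121:7388  122:17527  123:14682  124:4008  125:17803  126:16442  127:6327
  128:17942  129:19339  130:2971  131:7169  132:11822  133:2717  134:10145  135:9257
  136:1871  137:8197  138:4303  139:18248  140:2333
Giant step factor: 2017^(-141) ≡ 17612 (mod 19819).
Scan 12775·17612^i mod 19819 for i = 0, 1, …:
  i=0: 12775   i=1: 8012   i=2: 15883   i=3: 6030
  i=4: 10158   i=5: 16402   i=6: 10099   i=7: 7882
  i=8: 5508   i=9: 12710     …   i=59: 4994
  i=60: 17425
Match at i=60, j=85: x = 60·141 + 85 = 8545.

8545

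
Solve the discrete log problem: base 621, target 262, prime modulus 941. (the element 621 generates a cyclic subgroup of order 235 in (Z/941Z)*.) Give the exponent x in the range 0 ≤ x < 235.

27

Successive powers of 621 modulo 941:
  621^0=1  621^1=621  621^2=772  621^3=443  621^4=331  621^5=413
  621^6=521  621^7=778  621^8=405  621^9=258  621^10=248  621^11=625
  621^12=433  621^13=708  621^14=221  621^15=796  621^16=291  621^17=39
  621^18=694  621^19=937  621^20=339  621^21=676  621^22=110  621^23=558
  621^24=230  621^25=739  621^26=652  621^27=262
So 621^27 ≡ 262 (mod 941), giving x = 27.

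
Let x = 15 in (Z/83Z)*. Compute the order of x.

82

The order of 15 must divide p − 1 = 82 = 2 · 41.
Divisors: 1, 2, 41, 82.
Check each in increasing order: 15^1 ≡ 15;  15^2 ≡ 59;  15^41 ≡ 82;  15^82 ≡ 1.
Smallest exponent giving 1 is 82.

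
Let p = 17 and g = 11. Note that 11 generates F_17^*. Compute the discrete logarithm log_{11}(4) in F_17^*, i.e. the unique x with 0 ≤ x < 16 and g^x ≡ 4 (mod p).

Successive powers of 11 modulo 17:
  11^0=1  11^1=11  11^2=2  11^3=5  11^4=4
So 11^4 ≡ 4 (mod 17), giving x = 4.

4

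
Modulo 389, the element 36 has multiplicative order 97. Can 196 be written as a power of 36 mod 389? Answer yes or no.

196 ∈ ⟨36⟩ iff 196^97 ≡ 1 (mod 389), since |⟨36⟩| = 97.
196^97 mod 389 = 388.
Since 388 ≠ 1, 196 does not lie in the subgroup.

no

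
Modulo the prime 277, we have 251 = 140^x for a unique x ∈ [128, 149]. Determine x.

147

Compute 140^128 mod 277 = 71, then multiply by 140 repeatedly:
  140^128=71  140^129=245  140^130=229  140^131=205  140^132=169
  140^133=115  140^134=34  140^135=51  140^136=215  140^137=184
  140^138=276  140^139=137  140^140=67  140^141=239  140^142=220
  140^143=53  140^144=218  140^145=50  140^146=75  140^147=251
Found 251 at exponent 147.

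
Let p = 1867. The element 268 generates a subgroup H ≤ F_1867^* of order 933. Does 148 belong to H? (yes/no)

no

148 ∈ ⟨268⟩ iff 148^933 ≡ 1 (mod 1867), since |⟨268⟩| = 933.
148^933 mod 1867 = 1866.
Since 1866 ≠ 1, 148 does not lie in the subgroup.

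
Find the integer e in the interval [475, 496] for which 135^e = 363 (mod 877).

Compute 135^475 mod 877 = 697, then multiply by 135 repeatedly:
  135^475=697  135^476=256  135^477=357  135^478=837  135^479=739
  135^480=664  135^481=186  135^482=554  135^483=245  135^484=626
  135^485=318  135^486=834  135^487=334  135^488=363
Found 363 at exponent 488.

488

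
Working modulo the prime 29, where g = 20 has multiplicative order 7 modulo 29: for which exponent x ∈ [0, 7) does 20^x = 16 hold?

6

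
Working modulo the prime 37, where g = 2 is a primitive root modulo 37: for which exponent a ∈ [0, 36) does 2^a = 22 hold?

Successive powers of 2 modulo 37:
  2^0=1  2^1=2  2^2=4  2^3=8  2^4=16  2^5=32
  2^6=27  2^7=17  2^8=34  2^9=31  2^10=25  2^11=13
  2^12=26  2^13=15  2^14=30  2^15=23  2^16=9  2^17=18
  2^18=36  2^19=35  2^20=33  2^21=29  2^22=21  2^23=5
  2^24=10  2^25=20  2^26=3  2^27=6  2^28=12  2^29=24
  2^30=11  2^31=22
So 2^31 ≡ 22 (mod 37), giving a = 31.

31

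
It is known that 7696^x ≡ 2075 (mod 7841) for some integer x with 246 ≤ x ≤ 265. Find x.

249

Compute 7696^246 mod 7841 = 5275, then multiply by 7696 repeatedly:
  7696^246=5275  7696^247=3543  7696^248=3771  7696^249=2075
Found 2075 at exponent 249.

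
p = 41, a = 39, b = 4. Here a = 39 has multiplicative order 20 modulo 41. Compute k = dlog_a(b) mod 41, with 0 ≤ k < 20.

2

Successive powers of 39 modulo 41:
  39^0=1  39^1=39  39^2=4
So 39^2 ≡ 4 (mod 41), giving k = 2.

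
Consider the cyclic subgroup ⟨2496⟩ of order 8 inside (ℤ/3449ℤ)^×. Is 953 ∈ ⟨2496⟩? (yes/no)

⟨2496⟩ has order 8; its elements mod 3449 are {1, 76, 953, 1122, 2327, 2496, 3373, 3448}.
953 is in this set.

yes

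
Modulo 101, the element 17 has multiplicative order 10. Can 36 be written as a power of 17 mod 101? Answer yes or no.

⟨17⟩ has order 10; its elements mod 101 are {1, 6, 14, 17, 36, 65, 84, 87, 95, 100}.
36 is in this set.

yes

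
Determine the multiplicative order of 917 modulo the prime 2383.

2382

The order of 917 must divide p − 1 = 2382 = 2 · 3 · 397.
Divisors: 1, 2, 3, 6, 397, 794, 1191, 2382.
Check each in increasing order: 917^1 ≡ 917;  917^2 ≡ 2073;  917^3 ≡ 1690;  917^6 ≡ 1266;  917^397 ≡ 1104;  917^794 ≡ 1103;  917^1191 ≡ 2382;  917^2382 ≡ 1.
Smallest exponent giving 1 is 2382.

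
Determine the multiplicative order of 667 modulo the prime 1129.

1128

The order of 667 must divide p − 1 = 1128 = 2^3 · 3 · 47.
Divisors: 1, 2, 3, 4, 6, 8, 12, 24, 47, 94, 141, 188, 282, 376, 564, 1128.
Check each in increasing order: 667^1 ≡ 667;  667^2 ≡ 63;  667^3 ≡ 248;  667^4 ≡ 582;  667^6 ≡ 538;  667^8 ≡ 24;  667^12 ≡ 420;  667^24 ≡ 276;  667^47 ≡ 231;  667^94 ≡ 298;  667^141 ≡ 1098;  667^188 ≡ 742;  667^282 ≡ 961;  667^376 ≡ 741;  667^564 ≡ 1128;  667^1128 ≡ 1.
Smallest exponent giving 1 is 1128.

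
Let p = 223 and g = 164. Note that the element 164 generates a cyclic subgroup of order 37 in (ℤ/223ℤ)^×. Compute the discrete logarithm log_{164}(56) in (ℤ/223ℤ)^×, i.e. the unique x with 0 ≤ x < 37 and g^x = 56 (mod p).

Successive powers of 164 modulo 223:
  164^0=1  164^1=164  164^2=136  164^3=4  164^4=210  164^5=98
  164^6=16  164^7=171  164^8=169  164^9=64  164^10=15  164^11=7
  164^12=33  164^13=60  164^14=28  164^15=132  164^16=17  164^17=112
  164^18=82  164^19=68  164^20=2  164^21=105  164^22=49  164^23=8
  164^24=197  164^25=196  164^26=32  164^27=119  164^28=115  164^29=128
  164^30=30  164^31=14  164^32=66  164^33=120  164^34=56
So 164^34 ≡ 56 (mod 223), giving x = 34.

34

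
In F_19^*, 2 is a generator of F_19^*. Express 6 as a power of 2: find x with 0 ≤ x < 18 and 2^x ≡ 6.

14

Successive powers of 2 modulo 19:
  2^0=1  2^1=2  2^2=4  2^3=8  2^4=16  2^5=13
  2^6=7  2^7=14  2^8=9  2^9=18  2^10=17  2^11=15
  2^12=11  2^13=3  2^14=6
So 2^14 ≡ 6 (mod 19), giving x = 14.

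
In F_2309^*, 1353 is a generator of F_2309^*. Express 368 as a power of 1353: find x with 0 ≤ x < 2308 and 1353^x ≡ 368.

1978

Baby-step giant-step with m = ceil(sqrt(2308)) = 49.
Baby table (1353^j mod 2309 for j=0..48):
  0:1  1:1353  2:1881  3:475  4:773  5:2201  6:1652  7:44
  8:1807  9:1949  10:119  11:1686  12:2175  13:1109  14:1936  15:1002
  16:323  17:618  18:296  19:1031  20:307  21:2060  22:217  23:358
  24:1793  25:1479  26:1493  27:1963  28:589  29:312  30:1898  31:386
  32:424  33:1040  34:939  35:517  36:2183  37:388  38:821  39:184
  40:1889  41:2063  42:1967  43:1383  44:909  45:1489  46:1169  47:2301
  48:721
Giant step factor: 1353^(-49) ≡ 1286 (mod 2309).
Scan 368·1286^i mod 2309 for i = 0, 1, …:
  i=0: 368   i=1: 2212   i=2: 2253   i=3: 1872
  i=4: 1414   i=5: 1221   i=6: 86   i=7: 2073
  i=8: 1292   i=9: 1341     …   i=39: 2162
  i=40: 296
Match at i=40, j=18: x = 40·49 + 18 = 1978.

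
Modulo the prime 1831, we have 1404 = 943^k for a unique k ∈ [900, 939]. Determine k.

Compute 943^900 mod 1831 = 1024, then multiply by 943 repeatedly:
  943^900=1024  943^901=695  943^902=1718  943^903=1470  943^904=143
  943^905=1186  943^906=1488  943^907=638  943^908=1066  943^909=19
  943^910=1438  943^911=1094  943^912=789  943^913=641  943^914=233
  943^915=1830  943^916=888  943^917=617  943^918=1404
Found 1404 at exponent 918.

918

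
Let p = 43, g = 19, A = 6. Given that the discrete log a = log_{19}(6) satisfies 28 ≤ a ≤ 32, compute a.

Compute 19^28 mod 43 = 6, then multiply by 19 repeatedly:
  19^28=6
Found 6 at exponent 28.

28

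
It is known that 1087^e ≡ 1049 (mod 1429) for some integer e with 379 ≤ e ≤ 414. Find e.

414

Compute 1087^379 mod 1429 = 1290, then multiply by 1087 repeatedly:
  1087^379=1290  1087^380=381  1087^381=1166  1087^382=1348  1087^383=551
  1087^384=186  1087^385=693  1087^386=208  1087^387=314  1087^388=1216
  1087^389=1396  1087^390=1283  1087^391=1346  1087^392=1235  1087^393=614
  1087^394=75  1087^395=72  1087^396=1098  1087^397=311  1087^398=813
  1087^399=609  1087^400=356  1087^401=1142  1087^402=982  1087^403=1400
  1087^404=1344  1087^405=490  1087^406=1042  1087^407=886  1087^408=1365
  1087^409=453  1087^410=835  1087^411=230  1087^412=1364  1087^413=795
  1087^414=1049
Found 1049 at exponent 414.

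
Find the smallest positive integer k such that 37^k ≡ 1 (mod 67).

3

The order of 37 must divide p − 1 = 66 = 2 · 3 · 11.
Divisors: 1, 2, 3, 6, 11, 22, 33, 66.
Check each in increasing order: 37^1 ≡ 37;  37^2 ≡ 29;  37^3 ≡ 1.
Smallest exponent giving 1 is 3.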